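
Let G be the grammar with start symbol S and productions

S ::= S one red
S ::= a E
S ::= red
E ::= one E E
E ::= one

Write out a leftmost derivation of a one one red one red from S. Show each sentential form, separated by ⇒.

S ⇒ S one red ⇒ S one red one red ⇒ a E one red one red ⇒ a one one red one red

S ⇒ S one red   [S ::= S one red]
S one red ⇒ S one red one red   [S ::= S one red]
S one red one red ⇒ a E one red one red   [S ::= a E]
a E one red one red ⇒ a one one red one red   [E ::= one]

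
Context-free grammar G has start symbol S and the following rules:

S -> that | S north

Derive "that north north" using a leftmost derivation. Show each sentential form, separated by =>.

S => S north => S north north => that north north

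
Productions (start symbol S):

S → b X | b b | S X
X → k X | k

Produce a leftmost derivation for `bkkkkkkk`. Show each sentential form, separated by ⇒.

S ⇒ SX ⇒ SXX ⇒ SXXX ⇒ SXXXX ⇒ bXXXXX ⇒ bkXXXXX ⇒ bkkXXXXX ⇒ bkkkXXXX ⇒ bkkkkXXX ⇒ bkkkkkXX ⇒ bkkkkkkX ⇒ bkkkkkkk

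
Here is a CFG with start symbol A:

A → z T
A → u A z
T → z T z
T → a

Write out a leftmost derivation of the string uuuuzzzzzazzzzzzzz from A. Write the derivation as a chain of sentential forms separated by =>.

A => uAz   [A → u A z]
uAz => uuAzz   [A → u A z]
uuAzz => uuuAzzz   [A → u A z]
uuuAzzz => uuuuAzzzz   [A → u A z]
uuuuAzzzz => uuuuzTzzzz   [A → z T]
uuuuzTzzzz => uuuuzzTzzzzz   [T → z T z]
uuuuzzTzzzzz => uuuuzzzTzzzzzz   [T → z T z]
uuuuzzzTzzzzzz => uuuuzzzzTzzzzzzz   [T → z T z]
uuuuzzzzTzzzzzzz => uuuuzzzzzTzzzzzzzz   [T → z T z]
uuuuzzzzzTzzzzzzzz => uuuuzzzzzazzzzzzzz   [T → a]

A => uAz => uuAzz => uuuAzzz => uuuuAzzzz => uuuuzTzzzz => uuuuzzTzzzzz => uuuuzzzTzzzzzz => uuuuzzzzTzzzzzzz => uuuuzzzzzTzzzzzzzz => uuuuzzzzzazzzzzzzz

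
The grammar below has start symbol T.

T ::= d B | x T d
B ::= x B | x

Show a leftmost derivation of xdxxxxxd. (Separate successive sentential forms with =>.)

T => xTd => xdBd => xdxBd => xdxxBd => xdxxxBd => xdxxxxBd => xdxxxxxd

T => xTd   [T ::= x T d]
xTd => xdBd   [T ::= d B]
xdBd => xdxBd   [B ::= x B]
xdxBd => xdxxBd   [B ::= x B]
xdxxBd => xdxxxBd   [B ::= x B]
xdxxxBd => xdxxxxBd   [B ::= x B]
xdxxxxBd => xdxxxxxd   [B ::= x]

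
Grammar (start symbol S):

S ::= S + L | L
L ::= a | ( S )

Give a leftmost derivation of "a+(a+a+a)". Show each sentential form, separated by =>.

S => S+L => L+L => a+L => a+(S) => a+(S+L) => a+(S+L+L) => a+(L+L+L) => a+(a+L+L) => a+(a+a+L) => a+(a+a+a)

S => S+L   [S ::= S + L]
S+L => L+L   [S ::= L]
L+L => a+L   [L ::= a]
a+L => a+(S)   [L ::= ( S )]
a+(S) => a+(S+L)   [S ::= S + L]
a+(S+L) => a+(S+L+L)   [S ::= S + L]
a+(S+L+L) => a+(L+L+L)   [S ::= L]
a+(L+L+L) => a+(a+L+L)   [L ::= a]
a+(a+L+L) => a+(a+a+L)   [L ::= a]
a+(a+a+L) => a+(a+a+a)   [L ::= a]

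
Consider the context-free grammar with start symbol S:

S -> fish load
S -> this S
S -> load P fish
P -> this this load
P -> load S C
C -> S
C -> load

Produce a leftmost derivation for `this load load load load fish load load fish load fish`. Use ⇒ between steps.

S ⇒ this S   [S -> this S]
this S ⇒ this load P fish   [S -> load P fish]
this load P fish ⇒ this load load S C fish   [P -> load S C]
this load load S C fish ⇒ this load load load P fish C fish   [S -> load P fish]
this load load load P fish C fish ⇒ this load load load load S C fish C fish   [P -> load S C]
this load load load load S C fish C fish ⇒ this load load load load fish load C fish C fish   [S -> fish load]
this load load load load fish load C fish C fish ⇒ this load load load load fish load load fish C fish   [C -> load]
this load load load load fish load load fish C fish ⇒ this load load load load fish load load fish load fish   [C -> load]

S ⇒ this S ⇒ this load P fish ⇒ this load load S C fish ⇒ this load load load P fish C fish ⇒ this load load load load S C fish C fish ⇒ this load load load load fish load C fish C fish ⇒ this load load load load fish load load fish C fish ⇒ this load load load load fish load load fish load fish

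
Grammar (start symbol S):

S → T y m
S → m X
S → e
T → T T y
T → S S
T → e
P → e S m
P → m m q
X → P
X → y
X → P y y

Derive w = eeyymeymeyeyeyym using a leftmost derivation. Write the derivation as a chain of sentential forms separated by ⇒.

S⇒Tym⇒TTyym⇒TTyTyym⇒TTyTyTyym⇒SSTyTyTyym⇒TymSTyTyTyym⇒TTyymSTyTyTyym⇒eTyymSTyTyTyym⇒eeyymSTyTyTyym⇒eeyymTymTyTyTyym⇒eeyymeymTyTyTyym⇒eeyymeymeyTyTyym⇒eeyymeymeyeyTyym⇒eeyymeymeyeyeyym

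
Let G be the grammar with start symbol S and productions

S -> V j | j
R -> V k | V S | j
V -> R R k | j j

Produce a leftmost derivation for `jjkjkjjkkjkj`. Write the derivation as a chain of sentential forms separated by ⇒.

S ⇒ Vj   [S -> V j]
Vj ⇒ RRkj   [V -> R R k]
RRkj ⇒ VkRkj   [R -> V k]
VkRkj ⇒ RRkkRkj   [V -> R R k]
RRkkRkj ⇒ VSRkkRkj   [R -> V S]
VSRkkRkj ⇒ RRkSRkkRkj   [V -> R R k]
RRkSRkkRkj ⇒ VkRkSRkkRkj   [R -> V k]
VkRkSRkkRkj ⇒ jjkRkSRkkRkj   [V -> j j]
jjkRkSRkkRkj ⇒ jjkjkSRkkRkj   [R -> j]
jjkjkSRkkRkj ⇒ jjkjkjRkkRkj   [S -> j]
jjkjkjRkkRkj ⇒ jjkjkjjkkRkj   [R -> j]
jjkjkjjkkRkj ⇒ jjkjkjjkkjkj   [R -> j]

S ⇒ Vj ⇒ RRkj ⇒ VkRkj ⇒ RRkkRkj ⇒ VSRkkRkj ⇒ RRkSRkkRkj ⇒ VkRkSRkkRkj ⇒ jjkRkSRkkRkj ⇒ jjkjkSRkkRkj ⇒ jjkjkjRkkRkj ⇒ jjkjkjjkkRkj ⇒ jjkjkjjkkjkj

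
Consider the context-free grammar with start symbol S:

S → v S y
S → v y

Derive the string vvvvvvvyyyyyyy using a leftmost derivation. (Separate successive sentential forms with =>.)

S => vSy => vvSyy => vvvSyyy => vvvvSyyyy => vvvvvSyyyyy => vvvvvvSyyyyyy => vvvvvvvyyyyyyy

S => vSy   [S → v S y]
vSy => vvSyy   [S → v S y]
vvSyy => vvvSyyy   [S → v S y]
vvvSyyy => vvvvSyyyy   [S → v S y]
vvvvSyyyy => vvvvvSyyyyy   [S → v S y]
vvvvvSyyyyy => vvvvvvSyyyyyy   [S → v S y]
vvvvvvSyyyyyy => vvvvvvvyyyyyyy   [S → v y]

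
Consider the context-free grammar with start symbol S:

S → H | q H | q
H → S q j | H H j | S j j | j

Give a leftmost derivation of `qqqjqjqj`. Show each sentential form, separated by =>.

S => qH   [S → q H]
qH => qSqj   [H → S q j]
qSqj => qqHqj   [S → q H]
qqHqj => qqSqjqj   [H → S q j]
qqSqjqj => qqqHqjqj   [S → q H]
qqqHqjqj => qqqjqjqj   [H → j]

S=>qH=>qSqj=>qqHqj=>qqSqjqj=>qqqHqjqj=>qqqjqjqj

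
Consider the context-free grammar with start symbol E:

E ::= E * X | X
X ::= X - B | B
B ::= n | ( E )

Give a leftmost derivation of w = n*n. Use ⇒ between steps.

E⇒E*X⇒X*X⇒B*X⇒n*X⇒n*B⇒n*n

E ⇒ E*X   [E ::= E * X]
E*X ⇒ X*X   [E ::= X]
X*X ⇒ B*X   [X ::= B]
B*X ⇒ n*X   [B ::= n]
n*X ⇒ n*B   [X ::= B]
n*B ⇒ n*n   [B ::= n]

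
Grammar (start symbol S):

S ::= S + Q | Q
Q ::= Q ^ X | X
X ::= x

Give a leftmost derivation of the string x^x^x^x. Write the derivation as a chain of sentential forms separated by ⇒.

S ⇒ Q ⇒ Q^X ⇒ Q^X^X ⇒ Q^X^X^X ⇒ X^X^X^X ⇒ x^X^X^X ⇒ x^x^X^X ⇒ x^x^x^X ⇒ x^x^x^x

S ⇒ Q   [S ::= Q]
Q ⇒ Q^X   [Q ::= Q ^ X]
Q^X ⇒ Q^X^X   [Q ::= Q ^ X]
Q^X^X ⇒ Q^X^X^X   [Q ::= Q ^ X]
Q^X^X^X ⇒ X^X^X^X   [Q ::= X]
X^X^X^X ⇒ x^X^X^X   [X ::= x]
x^X^X^X ⇒ x^x^X^X   [X ::= x]
x^x^X^X ⇒ x^x^x^X   [X ::= x]
x^x^x^X ⇒ x^x^x^x   [X ::= x]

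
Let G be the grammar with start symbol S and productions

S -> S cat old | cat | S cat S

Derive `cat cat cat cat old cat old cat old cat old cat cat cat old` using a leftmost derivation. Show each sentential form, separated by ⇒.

S ⇒ S cat S ⇒ cat cat S ⇒ cat cat S cat S ⇒ cat cat S cat old cat S ⇒ cat cat S cat old cat old cat S ⇒ cat cat S cat old cat old cat old cat S ⇒ cat cat S cat old cat old cat old cat old cat S ⇒ cat cat cat cat old cat old cat old cat old cat S ⇒ cat cat cat cat old cat old cat old cat old cat S cat old ⇒ cat cat cat cat old cat old cat old cat old cat cat cat old

S ⇒ S cat S   [S -> S cat S]
S cat S ⇒ cat cat S   [S -> cat]
cat cat S ⇒ cat cat S cat S   [S -> S cat S]
cat cat S cat S ⇒ cat cat S cat old cat S   [S -> S cat old]
cat cat S cat old cat S ⇒ cat cat S cat old cat old cat S   [S -> S cat old]
cat cat S cat old cat old cat S ⇒ cat cat S cat old cat old cat old cat S   [S -> S cat old]
cat cat S cat old cat old cat old cat S ⇒ cat cat S cat old cat old cat old cat old cat S   [S -> S cat old]
cat cat S cat old cat old cat old cat old cat S ⇒ cat cat cat cat old cat old cat old cat old cat S   [S -> cat]
cat cat cat cat old cat old cat old cat old cat S ⇒ cat cat cat cat old cat old cat old cat old cat S cat old   [S -> S cat old]
cat cat cat cat old cat old cat old cat old cat S cat old ⇒ cat cat cat cat old cat old cat old cat old cat cat cat old   [S -> cat]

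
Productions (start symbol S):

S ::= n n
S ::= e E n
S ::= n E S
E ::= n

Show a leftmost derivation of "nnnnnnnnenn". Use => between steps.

S => nES => nnS => nnnES => nnnnS => nnnnnES => nnnnnnS => nnnnnnnES => nnnnnnnnS => nnnnnnnneEn => nnnnnnnnenn

S => nES   [S ::= n E S]
nES => nnS   [E ::= n]
nnS => nnnES   [S ::= n E S]
nnnES => nnnnS   [E ::= n]
nnnnS => nnnnnES   [S ::= n E S]
nnnnnES => nnnnnnS   [E ::= n]
nnnnnnS => nnnnnnnES   [S ::= n E S]
nnnnnnnES => nnnnnnnnS   [E ::= n]
nnnnnnnnS => nnnnnnnneEn   [S ::= e E n]
nnnnnnnneEn => nnnnnnnnenn   [E ::= n]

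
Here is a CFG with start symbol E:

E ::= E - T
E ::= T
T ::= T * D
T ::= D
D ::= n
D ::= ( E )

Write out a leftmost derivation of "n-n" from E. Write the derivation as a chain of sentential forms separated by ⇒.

E ⇒ E-T   [E ::= E - T]
E-T ⇒ T-T   [E ::= T]
T-T ⇒ D-T   [T ::= D]
D-T ⇒ n-T   [D ::= n]
n-T ⇒ n-D   [T ::= D]
n-D ⇒ n-n   [D ::= n]

E ⇒ E-T ⇒ T-T ⇒ D-T ⇒ n-T ⇒ n-D ⇒ n-n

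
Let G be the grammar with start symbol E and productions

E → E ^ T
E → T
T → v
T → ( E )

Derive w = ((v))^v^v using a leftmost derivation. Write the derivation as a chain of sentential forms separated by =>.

E => E^T => E^T^T => T^T^T => (E)^T^T => (T)^T^T => ((E))^T^T => ((T))^T^T => ((v))^T^T => ((v))^v^T => ((v))^v^v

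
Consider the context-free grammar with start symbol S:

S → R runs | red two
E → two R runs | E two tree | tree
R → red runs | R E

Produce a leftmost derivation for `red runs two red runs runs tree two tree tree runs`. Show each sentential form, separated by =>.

S => R runs   [S → R runs]
R runs => R E runs   [R → R E]
R E runs => R E E runs   [R → R E]
R E E runs => R E E E runs   [R → R E]
R E E E runs => red runs E E E runs   [R → red runs]
red runs E E E runs => red runs two R runs E E runs   [E → two R runs]
red runs two R runs E E runs => red runs two red runs runs E E runs   [R → red runs]
red runs two red runs runs E E runs => red runs two red runs runs E two tree E runs   [E → E two tree]
red runs two red runs runs E two tree E runs => red runs two red runs runs tree two tree E runs   [E → tree]
red runs two red runs runs tree two tree E runs => red runs two red runs runs tree two tree tree runs   [E → tree]

S => R runs => R E runs => R E E runs => R E E E runs => red runs E E E runs => red runs two R runs E E runs => red runs two red runs runs E E runs => red runs two red runs runs E two tree E runs => red runs two red runs runs tree two tree E runs => red runs two red runs runs tree two tree tree runs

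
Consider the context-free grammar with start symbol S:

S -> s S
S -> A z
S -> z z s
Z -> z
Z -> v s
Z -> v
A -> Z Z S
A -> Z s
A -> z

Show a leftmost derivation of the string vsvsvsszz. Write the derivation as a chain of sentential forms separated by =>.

S=>Az=>ZZSz=>vsZSz=>vsvsSz=>vsvsAzz=>vsvsZszz=>vsvsvsszz

S => Az   [S -> A z]
Az => ZZSz   [A -> Z Z S]
ZZSz => vsZSz   [Z -> v s]
vsZSz => vsvsSz   [Z -> v s]
vsvsSz => vsvsAzz   [S -> A z]
vsvsAzz => vsvsZszz   [A -> Z s]
vsvsZszz => vsvsvsszz   [Z -> v s]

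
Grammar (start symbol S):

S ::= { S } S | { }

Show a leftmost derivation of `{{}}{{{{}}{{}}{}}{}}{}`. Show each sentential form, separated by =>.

S => {S}S => {{}}S => {{}}{S}S => {{}}{{S}S}S => {{}}{{{S}S}S}S => {{}}{{{{}}S}S}S => {{}}{{{{}}{S}S}S}S => {{}}{{{{}}{{}}S}S}S => {{}}{{{{}}{{}}{}}S}S => {{}}{{{{}}{{}}{}}{}}S => {{}}{{{{}}{{}}{}}{}}{}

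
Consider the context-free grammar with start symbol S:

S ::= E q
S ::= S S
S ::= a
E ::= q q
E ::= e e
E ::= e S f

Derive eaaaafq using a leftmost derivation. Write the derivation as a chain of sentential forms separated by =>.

S=>Eq=>eSfq=>eSSfq=>eSSSfq=>eSSSSfq=>eaSSSfq=>eaaSSfq=>eaaaSfq=>eaaaafq

S => Eq   [S ::= E q]
Eq => eSfq   [E ::= e S f]
eSfq => eSSfq   [S ::= S S]
eSSfq => eSSSfq   [S ::= S S]
eSSSfq => eSSSSfq   [S ::= S S]
eSSSSfq => eaSSSfq   [S ::= a]
eaSSSfq => eaaSSfq   [S ::= a]
eaaSSfq => eaaaSfq   [S ::= a]
eaaaSfq => eaaaafq   [S ::= a]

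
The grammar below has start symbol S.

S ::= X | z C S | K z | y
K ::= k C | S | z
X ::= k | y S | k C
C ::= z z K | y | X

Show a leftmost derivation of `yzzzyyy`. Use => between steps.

S => X   [S ::= X]
X => yS   [X ::= y S]
yS => yzCS   [S ::= z C S]
yzCS => yzzzKS   [C ::= z z K]
yzzzKS => yzzzSS   [K ::= S]
yzzzSS => yzzzXS   [S ::= X]
yzzzXS => yzzzySS   [X ::= y S]
yzzzySS => yzzzyyS   [S ::= y]
yzzzyyS => yzzzyyy   [S ::= y]

S => X => yS => yzCS => yzzzKS => yzzzSS => yzzzXS => yzzzySS => yzzzyyS => yzzzyyy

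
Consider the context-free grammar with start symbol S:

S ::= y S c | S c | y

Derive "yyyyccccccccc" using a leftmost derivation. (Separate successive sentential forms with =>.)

S => ySc   [S ::= y S c]
ySc => yyScc   [S ::= y S c]
yyScc => yySccc   [S ::= S c]
yySccc => yyScccc   [S ::= S c]
yyScccc => yySccccc   [S ::= S c]
yySccccc => yyyScccccc   [S ::= y S c]
yyyScccccc => yyySccccccc   [S ::= S c]
yyySccccccc => yyyScccccccc   [S ::= S c]
yyyScccccccc => yyySccccccccc   [S ::= S c]
yyySccccccccc => yyyyccccccccc   [S ::= y]

S => ySc => yyScc => yySccc => yyScccc => yySccccc => yyyScccccc => yyySccccccc => yyyScccccccc => yyySccccccccc => yyyyccccccccc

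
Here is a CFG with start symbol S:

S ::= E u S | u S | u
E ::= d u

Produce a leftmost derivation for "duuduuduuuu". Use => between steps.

S=>EuS=>duuS=>duuEuS=>duuduuS=>duuduuEuS=>duuduuduuS=>duuduuduuuS=>duuduuduuuu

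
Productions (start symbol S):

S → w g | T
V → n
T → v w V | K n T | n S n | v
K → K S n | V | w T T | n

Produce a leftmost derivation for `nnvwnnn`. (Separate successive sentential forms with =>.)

S=>T=>nSn=>nTn=>nnSnn=>nnTnn=>nnvwVnn=>nnvwnnn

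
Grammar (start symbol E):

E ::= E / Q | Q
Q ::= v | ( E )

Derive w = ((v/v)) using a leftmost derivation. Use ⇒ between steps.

E ⇒ Q ⇒ (E) ⇒ (Q) ⇒ ((E)) ⇒ ((E/Q)) ⇒ ((Q/Q)) ⇒ ((v/Q)) ⇒ ((v/v))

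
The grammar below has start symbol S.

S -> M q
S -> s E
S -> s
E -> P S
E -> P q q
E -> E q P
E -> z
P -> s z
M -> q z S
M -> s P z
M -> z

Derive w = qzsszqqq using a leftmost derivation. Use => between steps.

S => Mq => qzSq => qzsEq => qzsPqqq => qzsszqqq

S => Mq   [S -> M q]
Mq => qzSq   [M -> q z S]
qzSq => qzsEq   [S -> s E]
qzsEq => qzsPqqq   [E -> P q q]
qzsPqqq => qzsszqqq   [P -> s z]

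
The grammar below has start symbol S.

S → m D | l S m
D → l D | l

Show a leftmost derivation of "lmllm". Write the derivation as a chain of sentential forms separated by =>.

S => lSm => lmDm => lmlDm => lmllm

S => lSm   [S → l S m]
lSm => lmDm   [S → m D]
lmDm => lmlDm   [D → l D]
lmlDm => lmllm   [D → l]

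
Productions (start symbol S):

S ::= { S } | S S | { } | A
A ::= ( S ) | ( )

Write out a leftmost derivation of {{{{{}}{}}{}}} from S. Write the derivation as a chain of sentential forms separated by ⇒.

S⇒{S}⇒{{S}}⇒{{SS}}⇒{{{S}S}}⇒{{{SS}S}}⇒{{{{S}S}S}}⇒{{{{{}}S}S}}⇒{{{{{}}{}}S}}⇒{{{{{}}{}}{}}}

S ⇒ {S}   [S ::= { S }]
{S} ⇒ {{S}}   [S ::= { S }]
{{S}} ⇒ {{SS}}   [S ::= S S]
{{SS}} ⇒ {{{S}S}}   [S ::= { S }]
{{{S}S}} ⇒ {{{SS}S}}   [S ::= S S]
{{{SS}S}} ⇒ {{{{S}S}S}}   [S ::= { S }]
{{{{S}S}S}} ⇒ {{{{{}}S}S}}   [S ::= { }]
{{{{{}}S}S}} ⇒ {{{{{}}{}}S}}   [S ::= { }]
{{{{{}}{}}S}} ⇒ {{{{{}}{}}{}}}   [S ::= { }]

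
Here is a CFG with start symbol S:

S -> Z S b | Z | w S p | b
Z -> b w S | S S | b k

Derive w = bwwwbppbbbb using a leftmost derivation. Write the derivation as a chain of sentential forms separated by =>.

S => Z   [S -> Z]
Z => bwS   [Z -> b w S]
bwS => bwZ   [S -> Z]
bwZ => bwSS   [Z -> S S]
bwSS => bwZSbS   [S -> Z S b]
bwZSbS => bwSSSbS   [Z -> S S]
bwSSSbS => bwwSpSSbS   [S -> w S p]
bwwSpSSbS => bwwwSppSSbS   [S -> w S p]
bwwwSppSSbS => bwwwbppSSbS   [S -> b]
bwwwbppSSbS => bwwwbppbSbS   [S -> b]
bwwwbppbSbS => bwwwbppbbbS   [S -> b]
bwwwbppbbbS => bwwwbppbbbb   [S -> b]

S => Z => bwS => bwZ => bwSS => bwZSbS => bwSSSbS => bwwSpSSbS => bwwwSppSSbS => bwwwbppSSbS => bwwwbppbSbS => bwwwbppbbbS => bwwwbppbbbb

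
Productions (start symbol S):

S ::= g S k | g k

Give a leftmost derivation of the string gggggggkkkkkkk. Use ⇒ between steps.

S⇒gSk⇒ggSkk⇒gggSkkk⇒ggggSkkkk⇒gggggSkkkkk⇒ggggggSkkkkkk⇒gggggggkkkkkkk

S ⇒ gSk   [S ::= g S k]
gSk ⇒ ggSkk   [S ::= g S k]
ggSkk ⇒ gggSkkk   [S ::= g S k]
gggSkkk ⇒ ggggSkkkk   [S ::= g S k]
ggggSkkkk ⇒ gggggSkkkkk   [S ::= g S k]
gggggSkkkkk ⇒ ggggggSkkkkkk   [S ::= g S k]
ggggggSkkkkkk ⇒ gggggggkkkkkkk   [S ::= g k]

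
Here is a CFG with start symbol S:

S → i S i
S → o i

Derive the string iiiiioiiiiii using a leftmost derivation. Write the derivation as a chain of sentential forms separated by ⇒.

S ⇒ iSi   [S → i S i]
iSi ⇒ iiSii   [S → i S i]
iiSii ⇒ iiiSiii   [S → i S i]
iiiSiii ⇒ iiiiSiiii   [S → i S i]
iiiiSiiii ⇒ iiiiiSiiiii   [S → i S i]
iiiiiSiiiii ⇒ iiiiioiiiiii   [S → o i]

S⇒iSi⇒iiSii⇒iiiSiii⇒iiiiSiiii⇒iiiiiSiiiii⇒iiiiioiiiiii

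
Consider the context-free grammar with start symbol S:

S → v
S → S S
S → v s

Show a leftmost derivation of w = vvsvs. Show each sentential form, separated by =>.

S => SS   [S → S S]
SS => SSS   [S → S S]
SSS => vSS   [S → v]
vSS => vvsS   [S → v s]
vvsS => vvsvs   [S → v s]

S=>SS=>SSS=>vSS=>vvsS=>vvsvs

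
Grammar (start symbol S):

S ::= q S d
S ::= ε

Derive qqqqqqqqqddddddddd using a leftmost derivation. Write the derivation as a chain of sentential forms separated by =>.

S => qSd   [S ::= q S d]
qSd => qqSdd   [S ::= q S d]
qqSdd => qqqSddd   [S ::= q S d]
qqqSddd => qqqqSdddd   [S ::= q S d]
qqqqSdddd => qqqqqSddddd   [S ::= q S d]
qqqqqSddddd => qqqqqqSdddddd   [S ::= q S d]
qqqqqqSdddddd => qqqqqqqSddddddd   [S ::= q S d]
qqqqqqqSddddddd => qqqqqqqqSdddddddd   [S ::= q S d]
qqqqqqqqSdddddddd => qqqqqqqqqSddddddddd   [S ::= q S d]
qqqqqqqqqSddddddddd => qqqqqqqqqddddddddd   [S ::= ε]

S=>qSd=>qqSdd=>qqqSddd=>qqqqSdddd=>qqqqqSddddd=>qqqqqqSdddddd=>qqqqqqqSddddddd=>qqqqqqqqSdddddddd=>qqqqqqqqqSddddddddd=>qqqqqqqqqddddddddd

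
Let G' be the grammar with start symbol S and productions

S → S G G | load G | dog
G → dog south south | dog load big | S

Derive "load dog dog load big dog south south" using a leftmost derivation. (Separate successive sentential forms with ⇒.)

S ⇒ S G G ⇒ load G G G ⇒ load S G G ⇒ load dog G G ⇒ load dog dog load big G ⇒ load dog dog load big dog south south

S ⇒ S G G   [S → S G G]
S G G ⇒ load G G G   [S → load G]
load G G G ⇒ load S G G   [G → S]
load S G G ⇒ load dog G G   [S → dog]
load dog G G ⇒ load dog dog load big G   [G → dog load big]
load dog dog load big G ⇒ load dog dog load big dog south south   [G → dog south south]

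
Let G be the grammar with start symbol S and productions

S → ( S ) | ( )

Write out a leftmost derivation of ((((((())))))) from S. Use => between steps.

S => (S) => ((S)) => (((S))) => ((((S)))) => (((((S))))) => ((((((S)))))) => ((((((()))))))

S => (S)   [S → ( S )]
(S) => ((S))   [S → ( S )]
((S)) => (((S)))   [S → ( S )]
(((S))) => ((((S))))   [S → ( S )]
((((S)))) => (((((S)))))   [S → ( S )]
(((((S))))) => ((((((S))))))   [S → ( S )]
((((((S)))))) => ((((((()))))))   [S → ( )]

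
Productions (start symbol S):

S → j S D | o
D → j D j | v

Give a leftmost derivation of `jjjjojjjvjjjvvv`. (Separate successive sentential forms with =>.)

S => jSD   [S → j S D]
jSD => jjSDD   [S → j S D]
jjSDD => jjjSDDD   [S → j S D]
jjjSDDD => jjjjSDDDD   [S → j S D]
jjjjSDDDD => jjjjoDDDD   [S → o]
jjjjoDDDD => jjjjojDjDDD   [D → j D j]
jjjjojDjDDD => jjjjojjDjjDDD   [D → j D j]
jjjjojjDjjDDD => jjjjojjjDjjjDDD   [D → j D j]
jjjjojjjDjjjDDD => jjjjojjjvjjjDDD   [D → v]
jjjjojjjvjjjDDD => jjjjojjjvjjjvDD   [D → v]
jjjjojjjvjjjvDD => jjjjojjjvjjjvvD   [D → v]
jjjjojjjvjjjvvD => jjjjojjjvjjjvvv   [D → v]

S=>jSD=>jjSDD=>jjjSDDD=>jjjjSDDDD=>jjjjoDDDD=>jjjjojDjDDD=>jjjjojjDjjDDD=>jjjjojjjDjjjDDD=>jjjjojjjvjjjDDD=>jjjjojjjvjjjvDD=>jjjjojjjvjjjvvD=>jjjjojjjvjjjvvv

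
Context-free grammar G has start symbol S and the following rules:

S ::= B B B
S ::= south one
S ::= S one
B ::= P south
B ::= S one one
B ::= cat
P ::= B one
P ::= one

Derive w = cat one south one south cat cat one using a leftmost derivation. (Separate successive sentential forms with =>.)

S => S one => B B B one => P south B B one => B one south B B one => P south one south B B one => B one south one south B B one => cat one south one south B B one => cat one south one south cat B one => cat one south one south cat cat one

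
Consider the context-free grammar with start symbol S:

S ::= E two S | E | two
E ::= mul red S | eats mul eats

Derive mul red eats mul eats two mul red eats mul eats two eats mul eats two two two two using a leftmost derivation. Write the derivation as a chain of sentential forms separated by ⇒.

S ⇒ E two S   [S ::= E two S]
E two S ⇒ mul red S two S   [E ::= mul red S]
mul red S two S ⇒ mul red E two S two S   [S ::= E two S]
mul red E two S two S ⇒ mul red eats mul eats two S two S   [E ::= eats mul eats]
mul red eats mul eats two S two S ⇒ mul red eats mul eats two E two S two S   [S ::= E two S]
mul red eats mul eats two E two S two S ⇒ mul red eats mul eats two mul red S two S two S   [E ::= mul red S]
mul red eats mul eats two mul red S two S two S ⇒ mul red eats mul eats two mul red E two S two S two S   [S ::= E two S]
mul red eats mul eats two mul red E two S two S two S ⇒ mul red eats mul eats two mul red eats mul eats two S two S two S   [E ::= eats mul eats]
mul red eats mul eats two mul red eats mul eats two S two S two S ⇒ mul red eats mul eats two mul red eats mul eats two E two S two S   [S ::= E]
mul red eats mul eats two mul red eats mul eats two E two S two S ⇒ mul red eats mul eats two mul red eats mul eats two eats mul eats two S two S   [E ::= eats mul eats]
mul red eats mul eats two mul red eats mul eats two eats mul eats two S two S ⇒ mul red eats mul eats two mul red eats mul eats two eats mul eats two two two S   [S ::= two]
mul red eats mul eats two mul red eats mul eats two eats mul eats two two two S ⇒ mul red eats mul eats two mul red eats mul eats two eats mul eats two two two two   [S ::= two]

S ⇒ E two S ⇒ mul red S two S ⇒ mul red E two S two S ⇒ mul red eats mul eats two S two S ⇒ mul red eats mul eats two E two S two S ⇒ mul red eats mul eats two mul red S two S two S ⇒ mul red eats mul eats two mul red E two S two S two S ⇒ mul red eats mul eats two mul red eats mul eats two S two S two S ⇒ mul red eats mul eats two mul red eats mul eats two E two S two S ⇒ mul red eats mul eats two mul red eats mul eats two eats mul eats two S two S ⇒ mul red eats mul eats two mul red eats mul eats two eats mul eats two two two S ⇒ mul red eats mul eats two mul red eats mul eats two eats mul eats two two two two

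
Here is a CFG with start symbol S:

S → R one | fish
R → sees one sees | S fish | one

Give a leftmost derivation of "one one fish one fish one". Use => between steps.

S => R one => S fish one => R one fish one => S fish one fish one => R one fish one fish one => one one fish one fish one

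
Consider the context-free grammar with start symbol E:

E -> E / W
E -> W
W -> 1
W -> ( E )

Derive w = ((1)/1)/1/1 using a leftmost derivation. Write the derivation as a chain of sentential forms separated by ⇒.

E ⇒ E/W ⇒ E/W/W ⇒ W/W/W ⇒ (E)/W/W ⇒ (E/W)/W/W ⇒ (W/W)/W/W ⇒ ((E)/W)/W/W ⇒ ((W)/W)/W/W ⇒ ((1)/W)/W/W ⇒ ((1)/1)/W/W ⇒ ((1)/1)/1/W ⇒ ((1)/1)/1/1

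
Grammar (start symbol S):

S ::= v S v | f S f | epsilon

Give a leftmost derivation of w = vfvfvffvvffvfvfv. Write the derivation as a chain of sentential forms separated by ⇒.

S ⇒ vSv   [S ::= v S v]
vSv ⇒ vfSfv   [S ::= f S f]
vfSfv ⇒ vfvSvfv   [S ::= v S v]
vfvSvfv ⇒ vfvfSfvfv   [S ::= f S f]
vfvfSfvfv ⇒ vfvfvSvfvfv   [S ::= v S v]
vfvfvSvfvfv ⇒ vfvfvfSfvfvfv   [S ::= f S f]
vfvfvfSfvfvfv ⇒ vfvfvffSffvfvfv   [S ::= f S f]
vfvfvffSffvfvfv ⇒ vfvfvffvSvffvfvfv   [S ::= v S v]
vfvfvffvSvffvfvfv ⇒ vfvfvffvvffvfvfv   [S ::= epsilon]

S ⇒ vSv ⇒ vfSfv ⇒ vfvSvfv ⇒ vfvfSfvfv ⇒ vfvfvSvfvfv ⇒ vfvfvfSfvfvfv ⇒ vfvfvffSffvfvfv ⇒ vfvfvffvSvffvfvfv ⇒ vfvfvffvvffvfvfv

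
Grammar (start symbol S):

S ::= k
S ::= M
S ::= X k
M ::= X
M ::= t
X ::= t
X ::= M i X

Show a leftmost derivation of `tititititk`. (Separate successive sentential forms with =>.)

S => Xk   [S ::= X k]
Xk => MiXk   [X ::= M i X]
MiXk => tiXk   [M ::= t]
tiXk => tiMiXk   [X ::= M i X]
tiMiXk => tiXiXk   [M ::= X]
tiXiXk => titiXk   [X ::= t]
titiXk => titiMiXk   [X ::= M i X]
titiMiXk => titiXiXk   [M ::= X]
titiXiXk => titiMiXiXk   [X ::= M i X]
titiMiXiXk => tititiXiXk   [M ::= t]
tititiXiXk => titititiXk   [X ::= t]
titititiXk => tititititk   [X ::= t]

S => Xk => MiXk => tiXk => tiMiXk => tiXiXk => titiXk => titiMiXk => titiXiXk => titiMiXiXk => tititiXiXk => titititiXk => tititititk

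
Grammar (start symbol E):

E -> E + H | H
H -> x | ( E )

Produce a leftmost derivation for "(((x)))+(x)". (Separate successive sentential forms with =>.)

E => E+H => H+H => (E)+H => (H)+H => ((E))+H => ((H))+H => (((E)))+H => (((H)))+H => (((x)))+H => (((x)))+(E) => (((x)))+(H) => (((x)))+(x)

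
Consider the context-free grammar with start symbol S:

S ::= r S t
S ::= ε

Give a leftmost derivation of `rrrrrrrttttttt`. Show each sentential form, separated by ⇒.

S⇒rSt⇒rrStt⇒rrrSttt⇒rrrrStttt⇒rrrrrSttttt⇒rrrrrrStttttt⇒rrrrrrrSttttttt⇒rrrrrrrttttttt

S ⇒ rSt   [S ::= r S t]
rSt ⇒ rrStt   [S ::= r S t]
rrStt ⇒ rrrSttt   [S ::= r S t]
rrrSttt ⇒ rrrrStttt   [S ::= r S t]
rrrrStttt ⇒ rrrrrSttttt   [S ::= r S t]
rrrrrSttttt ⇒ rrrrrrStttttt   [S ::= r S t]
rrrrrrStttttt ⇒ rrrrrrrSttttttt   [S ::= r S t]
rrrrrrrSttttttt ⇒ rrrrrrrttttttt   [S ::= ε]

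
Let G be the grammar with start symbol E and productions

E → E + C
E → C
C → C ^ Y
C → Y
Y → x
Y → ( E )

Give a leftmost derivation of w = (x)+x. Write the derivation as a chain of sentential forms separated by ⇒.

E ⇒ E+C   [E → E + C]
E+C ⇒ C+C   [E → C]
C+C ⇒ Y+C   [C → Y]
Y+C ⇒ (E)+C   [Y → ( E )]
(E)+C ⇒ (C)+C   [E → C]
(C)+C ⇒ (Y)+C   [C → Y]
(Y)+C ⇒ (x)+C   [Y → x]
(x)+C ⇒ (x)+Y   [C → Y]
(x)+Y ⇒ (x)+x   [Y → x]

E ⇒ E+C ⇒ C+C ⇒ Y+C ⇒ (E)+C ⇒ (C)+C ⇒ (Y)+C ⇒ (x)+C ⇒ (x)+Y ⇒ (x)+x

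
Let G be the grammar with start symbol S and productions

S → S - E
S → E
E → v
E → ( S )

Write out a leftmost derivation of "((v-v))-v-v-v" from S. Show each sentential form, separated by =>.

S => S-E => S-E-E => S-E-E-E => E-E-E-E => (S)-E-E-E => (E)-E-E-E => ((S))-E-E-E => ((S-E))-E-E-E => ((E-E))-E-E-E => ((v-E))-E-E-E => ((v-v))-E-E-E => ((v-v))-v-E-E => ((v-v))-v-v-E => ((v-v))-v-v-v

S => S-E   [S → S - E]
S-E => S-E-E   [S → S - E]
S-E-E => S-E-E-E   [S → S - E]
S-E-E-E => E-E-E-E   [S → E]
E-E-E-E => (S)-E-E-E   [E → ( S )]
(S)-E-E-E => (E)-E-E-E   [S → E]
(E)-E-E-E => ((S))-E-E-E   [E → ( S )]
((S))-E-E-E => ((S-E))-E-E-E   [S → S - E]
((S-E))-E-E-E => ((E-E))-E-E-E   [S → E]
((E-E))-E-E-E => ((v-E))-E-E-E   [E → v]
((v-E))-E-E-E => ((v-v))-E-E-E   [E → v]
((v-v))-E-E-E => ((v-v))-v-E-E   [E → v]
((v-v))-v-E-E => ((v-v))-v-v-E   [E → v]
((v-v))-v-v-E => ((v-v))-v-v-v   [E → v]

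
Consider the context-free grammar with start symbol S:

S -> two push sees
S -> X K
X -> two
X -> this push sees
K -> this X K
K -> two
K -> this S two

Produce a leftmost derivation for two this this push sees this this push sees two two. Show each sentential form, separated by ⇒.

S ⇒ X K   [S -> X K]
X K ⇒ two K   [X -> two]
two K ⇒ two this S two   [K -> this S two]
two this S two ⇒ two this X K two   [S -> X K]
two this X K two ⇒ two this this push sees K two   [X -> this push sees]
two this this push sees K two ⇒ two this this push sees this X K two   [K -> this X K]
two this this push sees this X K two ⇒ two this this push sees this this push sees K two   [X -> this push sees]
two this this push sees this this push sees K two ⇒ two this this push sees this this push sees two two   [K -> two]

S ⇒ X K ⇒ two K ⇒ two this S two ⇒ two this X K two ⇒ two this this push sees K two ⇒ two this this push sees this X K two ⇒ two this this push sees this this push sees K two ⇒ two this this push sees this this push sees two two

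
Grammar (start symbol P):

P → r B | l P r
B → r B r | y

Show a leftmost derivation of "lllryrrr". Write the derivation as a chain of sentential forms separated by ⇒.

P ⇒ lPr ⇒ llPrr ⇒ lllPrrr ⇒ lllrBrrr ⇒ lllryrrr

P ⇒ lPr   [P → l P r]
lPr ⇒ llPrr   [P → l P r]
llPrr ⇒ lllPrrr   [P → l P r]
lllPrrr ⇒ lllrBrrr   [P → r B]
lllrBrrr ⇒ lllryrrr   [B → y]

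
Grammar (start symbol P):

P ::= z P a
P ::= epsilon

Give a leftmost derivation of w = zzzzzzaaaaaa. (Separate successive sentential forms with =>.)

P => zPa => zzPaa => zzzPaaa => zzzzPaaaa => zzzzzPaaaaa => zzzzzzPaaaaaa => zzzzzzaaaaaa

P => zPa   [P ::= z P a]
zPa => zzPaa   [P ::= z P a]
zzPaa => zzzPaaa   [P ::= z P a]
zzzPaaa => zzzzPaaaa   [P ::= z P a]
zzzzPaaaa => zzzzzPaaaaa   [P ::= z P a]
zzzzzPaaaaa => zzzzzzPaaaaaa   [P ::= z P a]
zzzzzzPaaaaaa => zzzzzzaaaaaa   [P ::= epsilon]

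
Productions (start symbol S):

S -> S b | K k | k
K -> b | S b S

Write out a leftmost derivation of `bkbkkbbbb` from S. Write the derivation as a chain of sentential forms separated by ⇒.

S ⇒ Sb ⇒ Sbb ⇒ Sbbb ⇒ Sbbbb ⇒ Kkbbbb ⇒ SbSkbbbb ⇒ KkbSkbbbb ⇒ bkbSkbbbb ⇒ bkbkkbbbb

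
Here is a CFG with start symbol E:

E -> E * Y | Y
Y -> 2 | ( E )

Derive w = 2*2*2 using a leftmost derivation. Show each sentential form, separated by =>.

E => E*Y   [E -> E * Y]
E*Y => E*Y*Y   [E -> E * Y]
E*Y*Y => Y*Y*Y   [E -> Y]
Y*Y*Y => 2*Y*Y   [Y -> 2]
2*Y*Y => 2*2*Y   [Y -> 2]
2*2*Y => 2*2*2   [Y -> 2]

E=>E*Y=>E*Y*Y=>Y*Y*Y=>2*Y*Y=>2*2*Y=>2*2*2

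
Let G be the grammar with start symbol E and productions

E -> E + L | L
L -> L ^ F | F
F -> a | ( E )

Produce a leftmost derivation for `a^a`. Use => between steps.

E => L   [E -> L]
L => L^F   [L -> L ^ F]
L^F => F^F   [L -> F]
F^F => a^F   [F -> a]
a^F => a^a   [F -> a]

E=>L=>L^F=>F^F=>a^F=>a^a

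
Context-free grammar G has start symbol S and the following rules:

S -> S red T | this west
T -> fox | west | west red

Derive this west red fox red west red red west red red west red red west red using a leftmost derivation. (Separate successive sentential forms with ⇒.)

S ⇒ S red T   [S -> S red T]
S red T ⇒ S red T red T   [S -> S red T]
S red T red T ⇒ S red T red T red T   [S -> S red T]
S red T red T red T ⇒ S red T red T red T red T   [S -> S red T]
S red T red T red T red T ⇒ S red T red T red T red T red T   [S -> S red T]
S red T red T red T red T red T ⇒ this west red T red T red T red T red T   [S -> this west]
this west red T red T red T red T red T ⇒ this west red fox red T red T red T red T   [T -> fox]
this west red fox red T red T red T red T ⇒ this west red fox red west red red T red T red T   [T -> west red]
this west red fox red west red red T red T red T ⇒ this west red fox red west red red west red red T red T   [T -> west red]
this west red fox red west red red west red red T red T ⇒ this west red fox red west red red west red red west red red T   [T -> west red]
this west red fox red west red red west red red west red red T ⇒ this west red fox red west red red west red red west red red west red   [T -> west red]

S ⇒ S red T ⇒ S red T red T ⇒ S red T red T red T ⇒ S red T red T red T red T ⇒ S red T red T red T red T red T ⇒ this west red T red T red T red T red T ⇒ this west red fox red T red T red T red T ⇒ this west red fox red west red red T red T red T ⇒ this west red fox red west red red west red red T red T ⇒ this west red fox red west red red west red red west red red T ⇒ this west red fox red west red red west red red west red red west red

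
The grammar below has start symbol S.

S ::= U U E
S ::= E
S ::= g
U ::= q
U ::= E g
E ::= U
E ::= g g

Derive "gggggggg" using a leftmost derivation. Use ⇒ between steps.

S⇒UUE⇒EgUE⇒gggUE⇒gggEgE⇒ggggggE⇒gggggggg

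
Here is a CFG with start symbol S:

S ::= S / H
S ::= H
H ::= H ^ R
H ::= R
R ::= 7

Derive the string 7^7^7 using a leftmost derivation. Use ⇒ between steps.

S ⇒ H   [S ::= H]
H ⇒ H^R   [H ::= H ^ R]
H^R ⇒ H^R^R   [H ::= H ^ R]
H^R^R ⇒ R^R^R   [H ::= R]
R^R^R ⇒ 7^R^R   [R ::= 7]
7^R^R ⇒ 7^7^R   [R ::= 7]
7^7^R ⇒ 7^7^7   [R ::= 7]

S ⇒ H ⇒ H^R ⇒ H^R^R ⇒ R^R^R ⇒ 7^R^R ⇒ 7^7^R ⇒ 7^7^7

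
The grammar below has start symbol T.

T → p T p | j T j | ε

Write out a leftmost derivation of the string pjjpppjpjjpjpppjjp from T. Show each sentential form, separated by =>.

T => pTp => pjTjp => pjjTjjp => pjjpTpjjp => pjjppTppjjp => pjjpppTpppjjp => pjjpppjTjpppjjp => pjjpppjpTpjpppjjp => pjjpppjpjTjpjpppjjp => pjjpppjpjjpjpppjjp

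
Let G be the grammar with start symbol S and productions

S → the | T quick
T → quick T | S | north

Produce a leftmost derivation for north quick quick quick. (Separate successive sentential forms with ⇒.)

S ⇒ T quick   [S → T quick]
T quick ⇒ S quick   [T → S]
S quick ⇒ T quick quick   [S → T quick]
T quick quick ⇒ S quick quick   [T → S]
S quick quick ⇒ T quick quick quick   [S → T quick]
T quick quick quick ⇒ north quick quick quick   [T → north]

S ⇒ T quick ⇒ S quick ⇒ T quick quick ⇒ S quick quick ⇒ T quick quick quick ⇒ north quick quick quick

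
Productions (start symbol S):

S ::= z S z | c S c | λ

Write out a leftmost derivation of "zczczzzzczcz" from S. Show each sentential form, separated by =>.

S => zSz => zcScz => zczSzcz => zczcSczcz => zczczSzczcz => zczczzSzzczcz => zczczzzzczcz

S => zSz   [S ::= z S z]
zSz => zcScz   [S ::= c S c]
zcScz => zczSzcz   [S ::= z S z]
zczSzcz => zczcSczcz   [S ::= c S c]
zczcSczcz => zczczSzczcz   [S ::= z S z]
zczczSzczcz => zczczzSzzczcz   [S ::= z S z]
zczczzSzzczcz => zczczzzzczcz   [S ::= λ]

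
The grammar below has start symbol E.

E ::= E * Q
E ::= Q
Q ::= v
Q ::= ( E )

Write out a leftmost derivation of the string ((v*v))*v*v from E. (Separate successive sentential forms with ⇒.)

E ⇒ E*Q ⇒ E*Q*Q ⇒ Q*Q*Q ⇒ (E)*Q*Q ⇒ (Q)*Q*Q ⇒ ((E))*Q*Q ⇒ ((E*Q))*Q*Q ⇒ ((Q*Q))*Q*Q ⇒ ((v*Q))*Q*Q ⇒ ((v*v))*Q*Q ⇒ ((v*v))*v*Q ⇒ ((v*v))*v*v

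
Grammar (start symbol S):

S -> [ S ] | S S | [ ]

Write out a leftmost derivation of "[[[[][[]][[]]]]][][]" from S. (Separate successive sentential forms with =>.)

S => SS => SSS => [S]SS => [[S]]SS => [[[S]]]SS => [[[SS]]]SS => [[[[]S]]]SS => [[[[]SS]]]SS => [[[[][S]S]]]SS => [[[[][[]]S]]]SS => [[[[][[]][S]]]]SS => [[[[][[]][[]]]]]SS => [[[[][[]][[]]]]][]S => [[[[][[]][[]]]]][][]

S => SS   [S -> S S]
SS => SSS   [S -> S S]
SSS => [S]SS   [S -> [ S ]]
[S]SS => [[S]]SS   [S -> [ S ]]
[[S]]SS => [[[S]]]SS   [S -> [ S ]]
[[[S]]]SS => [[[SS]]]SS   [S -> S S]
[[[SS]]]SS => [[[[]S]]]SS   [S -> [ ]]
[[[[]S]]]SS => [[[[]SS]]]SS   [S -> S S]
[[[[]SS]]]SS => [[[[][S]S]]]SS   [S -> [ S ]]
[[[[][S]S]]]SS => [[[[][[]]S]]]SS   [S -> [ ]]
[[[[][[]]S]]]SS => [[[[][[]][S]]]]SS   [S -> [ S ]]
[[[[][[]][S]]]]SS => [[[[][[]][[]]]]]SS   [S -> [ ]]
[[[[][[]][[]]]]]SS => [[[[][[]][[]]]]][]S   [S -> [ ]]
[[[[][[]][[]]]]][]S => [[[[][[]][[]]]]][][]   [S -> [ ]]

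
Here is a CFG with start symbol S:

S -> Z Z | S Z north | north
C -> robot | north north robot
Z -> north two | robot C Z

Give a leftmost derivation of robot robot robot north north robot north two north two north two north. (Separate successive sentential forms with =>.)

S => S Z north => Z Z Z north => robot C Z Z Z north => robot robot Z Z Z north => robot robot robot C Z Z Z north => robot robot robot north north robot Z Z Z north => robot robot robot north north robot north two Z Z north => robot robot robot north north robot north two north two Z north => robot robot robot north north robot north two north two north two north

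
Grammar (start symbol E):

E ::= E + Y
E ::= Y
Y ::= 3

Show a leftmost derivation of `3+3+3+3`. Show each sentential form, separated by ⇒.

E⇒E+Y⇒E+Y+Y⇒E+Y+Y+Y⇒Y+Y+Y+Y⇒3+Y+Y+Y⇒3+3+Y+Y⇒3+3+3+Y⇒3+3+3+3

E ⇒ E+Y   [E ::= E + Y]
E+Y ⇒ E+Y+Y   [E ::= E + Y]
E+Y+Y ⇒ E+Y+Y+Y   [E ::= E + Y]
E+Y+Y+Y ⇒ Y+Y+Y+Y   [E ::= Y]
Y+Y+Y+Y ⇒ 3+Y+Y+Y   [Y ::= 3]
3+Y+Y+Y ⇒ 3+3+Y+Y   [Y ::= 3]
3+3+Y+Y ⇒ 3+3+3+Y   [Y ::= 3]
3+3+3+Y ⇒ 3+3+3+3   [Y ::= 3]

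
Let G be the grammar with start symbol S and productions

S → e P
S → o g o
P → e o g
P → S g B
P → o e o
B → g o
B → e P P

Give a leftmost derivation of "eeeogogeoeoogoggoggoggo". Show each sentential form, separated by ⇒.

S ⇒ eP ⇒ eSgB ⇒ eePgB ⇒ eeSgBgB ⇒ eeePgBgB ⇒ eeeSgBgBgB ⇒ eeeogogBgBgB ⇒ eeeogogePPgBgB ⇒ eeeogogeoeoPgBgB ⇒ eeeogogeoeoSgBgBgB ⇒ eeeogogeoeoogogBgBgB ⇒ eeeogogeoeoogoggogBgB ⇒ eeeogogeoeoogoggoggogB ⇒ eeeogogeoeoogoggoggoggo

S ⇒ eP   [S → e P]
eP ⇒ eSgB   [P → S g B]
eSgB ⇒ eePgB   [S → e P]
eePgB ⇒ eeSgBgB   [P → S g B]
eeSgBgB ⇒ eeePgBgB   [S → e P]
eeePgBgB ⇒ eeeSgBgBgB   [P → S g B]
eeeSgBgBgB ⇒ eeeogogBgBgB   [S → o g o]
eeeogogBgBgB ⇒ eeeogogePPgBgB   [B → e P P]
eeeogogePPgBgB ⇒ eeeogogeoeoPgBgB   [P → o e o]
eeeogogeoeoPgBgB ⇒ eeeogogeoeoSgBgBgB   [P → S g B]
eeeogogeoeoSgBgBgB ⇒ eeeogogeoeoogogBgBgB   [S → o g o]
eeeogogeoeoogogBgBgB ⇒ eeeogogeoeoogoggogBgB   [B → g o]
eeeogogeoeoogoggogBgB ⇒ eeeogogeoeoogoggoggogB   [B → g o]
eeeogogeoeoogoggoggogB ⇒ eeeogogeoeoogoggoggoggo   [B → g o]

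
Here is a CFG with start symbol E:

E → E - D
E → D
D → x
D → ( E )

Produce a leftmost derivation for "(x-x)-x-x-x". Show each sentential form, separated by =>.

E => E-D   [E → E - D]
E-D => E-D-D   [E → E - D]
E-D-D => E-D-D-D   [E → E - D]
E-D-D-D => D-D-D-D   [E → D]
D-D-D-D => (E)-D-D-D   [D → ( E )]
(E)-D-D-D => (E-D)-D-D-D   [E → E - D]
(E-D)-D-D-D => (D-D)-D-D-D   [E → D]
(D-D)-D-D-D => (x-D)-D-D-D   [D → x]
(x-D)-D-D-D => (x-x)-D-D-D   [D → x]
(x-x)-D-D-D => (x-x)-x-D-D   [D → x]
(x-x)-x-D-D => (x-x)-x-x-D   [D → x]
(x-x)-x-x-D => (x-x)-x-x-x   [D → x]

E=>E-D=>E-D-D=>E-D-D-D=>D-D-D-D=>(E)-D-D-D=>(E-D)-D-D-D=>(D-D)-D-D-D=>(x-D)-D-D-D=>(x-x)-D-D-D=>(x-x)-x-D-D=>(x-x)-x-x-D=>(x-x)-x-x-x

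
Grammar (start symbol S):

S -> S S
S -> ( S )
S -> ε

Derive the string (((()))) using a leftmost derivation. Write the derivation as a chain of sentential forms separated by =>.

S => (S) => (SS) => ((S)S) => (((S))S) => ((((S)))S) => (((()))S) => (((())))

S => (S)   [S -> ( S )]
(S) => (SS)   [S -> S S]
(SS) => ((S)S)   [S -> ( S )]
((S)S) => (((S))S)   [S -> ( S )]
(((S))S) => ((((S)))S)   [S -> ( S )]
((((S)))S) => (((()))S)   [S -> ε]
(((()))S) => (((())))   [S -> ε]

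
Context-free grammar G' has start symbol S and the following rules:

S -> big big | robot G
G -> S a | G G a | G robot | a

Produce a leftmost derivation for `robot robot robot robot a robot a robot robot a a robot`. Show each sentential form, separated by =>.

S => robot G => robot G robot => robot S a robot => robot robot G a robot => robot robot S a a robot => robot robot robot G a a robot => robot robot robot G robot a a robot => robot robot robot G robot robot a a robot => robot robot robot S a robot robot a a robot => robot robot robot robot G a robot robot a a robot => robot robot robot robot G robot a robot robot a a robot => robot robot robot robot a robot a robot robot a a robot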